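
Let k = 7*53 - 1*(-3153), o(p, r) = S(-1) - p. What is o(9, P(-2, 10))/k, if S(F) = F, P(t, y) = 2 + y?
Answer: -5/1762 ≈ -0.0028377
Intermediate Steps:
o(p, r) = -1 - p
k = 3524 (k = 371 + 3153 = 3524)
o(9, P(-2, 10))/k = (-1 - 1*9)/3524 = (-1 - 9)*(1/3524) = -10*1/3524 = -5/1762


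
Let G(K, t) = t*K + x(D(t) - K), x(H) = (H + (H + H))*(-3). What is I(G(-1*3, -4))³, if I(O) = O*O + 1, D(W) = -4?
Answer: 86350888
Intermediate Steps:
x(H) = -9*H (x(H) = (H + 2*H)*(-3) = (3*H)*(-3) = -9*H)
G(K, t) = 36 + 9*K + K*t (G(K, t) = t*K - 9*(-4 - K) = K*t + (36 + 9*K) = 36 + 9*K + K*t)
I(O) = 1 + O² (I(O) = O² + 1 = 1 + O²)
I(G(-1*3, -4))³ = (1 + (36 + 9*(-1*3) - 1*3*(-4))²)³ = (1 + (36 + 9*(-3) - 3*(-4))²)³ = (1 + (36 - 27 + 12)²)³ = (1 + 21²)³ = (1 + 441)³ = 442³ = 86350888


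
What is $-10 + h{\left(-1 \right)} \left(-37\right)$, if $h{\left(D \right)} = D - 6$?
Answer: $249$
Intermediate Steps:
$h{\left(D \right)} = -6 + D$
$-10 + h{\left(-1 \right)} \left(-37\right) = -10 + \left(-6 - 1\right) \left(-37\right) = -10 - -259 = -10 + 259 = 249$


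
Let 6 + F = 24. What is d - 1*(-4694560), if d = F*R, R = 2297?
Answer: 4735906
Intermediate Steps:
F = 18 (F = -6 + 24 = 18)
d = 41346 (d = 18*2297 = 41346)
d - 1*(-4694560) = 41346 - 1*(-4694560) = 41346 + 4694560 = 4735906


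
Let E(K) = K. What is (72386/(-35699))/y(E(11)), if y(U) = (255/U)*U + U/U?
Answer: -36193/4569472 ≈ -0.0079206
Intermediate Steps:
y(U) = 256 (y(U) = 255 + 1 = 256)
(72386/(-35699))/y(E(11)) = (72386/(-35699))/256 = (72386*(-1/35699))*(1/256) = -72386/35699*1/256 = -36193/4569472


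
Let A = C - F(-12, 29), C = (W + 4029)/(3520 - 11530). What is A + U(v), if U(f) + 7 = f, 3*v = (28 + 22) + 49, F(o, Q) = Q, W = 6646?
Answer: -6941/1602 ≈ -4.3327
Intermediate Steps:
v = 33 (v = ((28 + 22) + 49)/3 = (50 + 49)/3 = (1/3)*99 = 33)
U(f) = -7 + f
C = -2135/1602 (C = (6646 + 4029)/(3520 - 11530) = 10675/(-8010) = 10675*(-1/8010) = -2135/1602 ≈ -1.3327)
A = -48593/1602 (A = -2135/1602 - 1*29 = -2135/1602 - 29 = -48593/1602 ≈ -30.333)
A + U(v) = -48593/1602 + (-7 + 33) = -48593/1602 + 26 = -6941/1602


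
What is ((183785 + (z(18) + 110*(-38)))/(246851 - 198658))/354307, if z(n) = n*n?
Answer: 179929/17075117251 ≈ 1.0537e-5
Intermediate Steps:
z(n) = n²
((183785 + (z(18) + 110*(-38)))/(246851 - 198658))/354307 = ((183785 + (18² + 110*(-38)))/(246851 - 198658))/354307 = ((183785 + (324 - 4180))/48193)*(1/354307) = ((183785 - 3856)*(1/48193))*(1/354307) = (179929*(1/48193))*(1/354307) = (179929/48193)*(1/354307) = 179929/17075117251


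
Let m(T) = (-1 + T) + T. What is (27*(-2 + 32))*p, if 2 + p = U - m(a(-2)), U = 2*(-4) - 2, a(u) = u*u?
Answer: -15390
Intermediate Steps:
a(u) = u**2
m(T) = -1 + 2*T
U = -10 (U = -8 - 2 = -10)
p = -19 (p = -2 + (-10 - (-1 + 2*(-2)**2)) = -2 + (-10 - (-1 + 2*4)) = -2 + (-10 - (-1 + 8)) = -2 + (-10 - 1*7) = -2 + (-10 - 7) = -2 - 17 = -19)
(27*(-2 + 32))*p = (27*(-2 + 32))*(-19) = (27*30)*(-19) = 810*(-19) = -15390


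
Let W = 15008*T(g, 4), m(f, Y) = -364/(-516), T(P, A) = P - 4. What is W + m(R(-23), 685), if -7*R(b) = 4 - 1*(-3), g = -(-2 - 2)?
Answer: 91/129 ≈ 0.70543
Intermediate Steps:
g = 4 (g = -1*(-4) = 4)
T(P, A) = -4 + P
R(b) = -1 (R(b) = -(4 - 1*(-3))/7 = -(4 + 3)/7 = -⅐*7 = -1)
m(f, Y) = 91/129 (m(f, Y) = -364*(-1/516) = 91/129)
W = 0 (W = 15008*(-4 + 4) = 15008*0 = 0)
W + m(R(-23), 685) = 0 + 91/129 = 91/129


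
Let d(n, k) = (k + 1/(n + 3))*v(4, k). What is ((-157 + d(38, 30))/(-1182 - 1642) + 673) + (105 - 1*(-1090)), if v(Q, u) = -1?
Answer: 54073045/28946 ≈ 1868.1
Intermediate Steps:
d(n, k) = -k - 1/(3 + n) (d(n, k) = (k + 1/(n + 3))*(-1) = (k + 1/(3 + n))*(-1) = -k - 1/(3 + n))
((-157 + d(38, 30))/(-1182 - 1642) + 673) + (105 - 1*(-1090)) = ((-157 + (-1 - 3*30 - 1*30*38)/(3 + 38))/(-1182 - 1642) + 673) + (105 - 1*(-1090)) = ((-157 + (-1 - 90 - 1140)/41)/(-2824) + 673) + (105 + 1090) = ((-157 + (1/41)*(-1231))*(-1/2824) + 673) + 1195 = ((-157 - 1231/41)*(-1/2824) + 673) + 1195 = (-7668/41*(-1/2824) + 673) + 1195 = (1917/28946 + 673) + 1195 = 19482575/28946 + 1195 = 54073045/28946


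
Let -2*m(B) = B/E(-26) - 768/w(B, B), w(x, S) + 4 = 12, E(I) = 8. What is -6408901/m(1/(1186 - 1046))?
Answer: -14355938240/107519 ≈ -1.3352e+5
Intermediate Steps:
w(x, S) = 8 (w(x, S) = -4 + 12 = 8)
m(B) = 48 - B/16 (m(B) = -(B/8 - 768/8)/2 = -(B*(1/8) - 768*1/8)/2 = -(B/8 - 96)/2 = -(-96 + B/8)/2 = 48 - B/16)
-6408901/m(1/(1186 - 1046)) = -6408901/(48 - 1/(16*(1186 - 1046))) = -6408901/(48 - 1/16/140) = -6408901/(48 - 1/16*1/140) = -6408901/(48 - 1/2240) = -6408901/107519/2240 = -6408901*2240/107519 = -14355938240/107519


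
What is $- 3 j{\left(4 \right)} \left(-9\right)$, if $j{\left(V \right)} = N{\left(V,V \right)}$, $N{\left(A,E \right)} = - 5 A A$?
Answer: $-2160$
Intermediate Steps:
$N{\left(A,E \right)} = - 5 A^{2}$
$j{\left(V \right)} = - 5 V^{2}$
$- 3 j{\left(4 \right)} \left(-9\right) = - 3 \left(- 5 \cdot 4^{2}\right) \left(-9\right) = - 3 \left(\left(-5\right) 16\right) \left(-9\right) = \left(-3\right) \left(-80\right) \left(-9\right) = 240 \left(-9\right) = -2160$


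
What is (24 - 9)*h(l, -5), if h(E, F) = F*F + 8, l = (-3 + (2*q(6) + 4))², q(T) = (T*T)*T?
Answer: 495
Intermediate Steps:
q(T) = T³ (q(T) = T²*T = T³)
l = 187489 (l = (-3 + (2*6³ + 4))² = (-3 + (2*216 + 4))² = (-3 + (432 + 4))² = (-3 + 436)² = 433² = 187489)
h(E, F) = 8 + F² (h(E, F) = F² + 8 = 8 + F²)
(24 - 9)*h(l, -5) = (24 - 9)*(8 + (-5)²) = 15*(8 + 25) = 15*33 = 495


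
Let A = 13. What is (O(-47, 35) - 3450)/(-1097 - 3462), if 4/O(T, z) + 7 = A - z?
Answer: 100054/132211 ≈ 0.75677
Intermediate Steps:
O(T, z) = 4/(6 - z) (O(T, z) = 4/(-7 + (13 - z)) = 4/(6 - z))
(O(-47, 35) - 3450)/(-1097 - 3462) = (-4/(-6 + 35) - 3450)/(-1097 - 3462) = (-4/29 - 3450)/(-4559) = (-4*1/29 - 3450)*(-1/4559) = (-4/29 - 3450)*(-1/4559) = -100054/29*(-1/4559) = 100054/132211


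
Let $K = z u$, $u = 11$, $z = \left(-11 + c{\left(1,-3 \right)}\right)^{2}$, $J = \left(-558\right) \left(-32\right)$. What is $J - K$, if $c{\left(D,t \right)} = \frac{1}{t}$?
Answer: $\frac{147988}{9} \approx 16443.0$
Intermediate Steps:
$J = 17856$
$z = \frac{1156}{9}$ ($z = \left(-11 + \frac{1}{-3}\right)^{2} = \left(-11 - \frac{1}{3}\right)^{2} = \left(- \frac{34}{3}\right)^{2} = \frac{1156}{9} \approx 128.44$)
$K = \frac{12716}{9}$ ($K = \frac{1156}{9} \cdot 11 = \frac{12716}{9} \approx 1412.9$)
$J - K = 17856 - \frac{12716}{9} = \frac{147988}{9}$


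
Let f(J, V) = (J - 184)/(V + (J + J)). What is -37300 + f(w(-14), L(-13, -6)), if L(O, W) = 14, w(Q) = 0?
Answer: -261192/7 ≈ -37313.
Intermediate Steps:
f(J, V) = (-184 + J)/(V + 2*J)
-37300 + f(w(-14), L(-13, -6)) = -37300 + (-184 + 0)/(14 + 2*0) = -37300 - 184/(14 + 0) = -37300 - 184/14 = -37300 + (1/14)*(-184) = -37300 - 92/7 = -261192/7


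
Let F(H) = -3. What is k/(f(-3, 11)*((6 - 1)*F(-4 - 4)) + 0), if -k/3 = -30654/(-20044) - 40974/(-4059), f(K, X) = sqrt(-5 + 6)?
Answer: 157617907/67798830 ≈ 2.3248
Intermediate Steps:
f(K, X) = 1 (f(K, X) = sqrt(1) = 1)
k = -157617907/4519922 (k = -3*(-30654/(-20044) - 40974/(-4059)) = -3*(-30654*(-1/20044) - 40974*(-1/4059)) = -3*(15327/10022 + 13658/1353) = -3*157617907/13559766 = -157617907/4519922 ≈ -34.872)
k/(f(-3, 11)*((6 - 1)*F(-4 - 4)) + 0) = -157617907/(4519922*(1*((6 - 1)*(-3)) + 0)) = -157617907/(4519922*(1*(5*(-3)) + 0)) = -157617907/(4519922*(1*(-15) + 0)) = -157617907/(4519922*(-15 + 0)) = -157617907/4519922/(-15) = -157617907/4519922*(-1/15) = 157617907/67798830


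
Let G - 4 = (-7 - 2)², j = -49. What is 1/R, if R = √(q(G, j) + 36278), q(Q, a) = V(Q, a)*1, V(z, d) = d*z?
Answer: √32113/32113 ≈ 0.0055803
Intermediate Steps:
G = 85 (G = 4 + (-7 - 2)² = 4 + (-9)² = 4 + 81 = 85)
q(Q, a) = Q*a (q(Q, a) = (a*Q)*1 = (Q*a)*1 = Q*a)
R = √32113 (R = √(85*(-49) + 36278) = √(-4165 + 36278) = √32113 ≈ 179.20)
1/R = 1/(√32113) = √32113/32113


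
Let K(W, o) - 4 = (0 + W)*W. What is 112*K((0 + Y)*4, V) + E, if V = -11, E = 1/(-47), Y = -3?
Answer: 779071/47 ≈ 16576.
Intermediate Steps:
E = -1/47 ≈ -0.021277
K(W, o) = 4 + W² (K(W, o) = 4 + (0 + W)*W = 4 + W*W = 4 + W²)
112*K((0 + Y)*4, V) + E = 112*(4 + ((0 - 3)*4)²) - 1/47 = 112*(4 + (-3*4)²) - 1/47 = 112*(4 + (-12)²) - 1/47 = 112*(4 + 144) - 1/47 = 112*148 - 1/47 = 16576 - 1/47 = 779071/47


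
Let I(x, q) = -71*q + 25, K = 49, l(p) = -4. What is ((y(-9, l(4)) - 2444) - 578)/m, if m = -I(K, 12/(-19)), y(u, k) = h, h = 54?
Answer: 56392/1327 ≈ 42.496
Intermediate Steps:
y(u, k) = 54
I(x, q) = 25 - 71*q
m = -1327/19 (m = -(25 - 852/(-19)) = -(25 - 852*(-1)/19) = -(25 - 71*(-12/19)) = -(25 + 852/19) = -1*1327/19 = -1327/19 ≈ -69.842)
((y(-9, l(4)) - 2444) - 578)/m = ((54 - 2444) - 578)/(-1327/19) = (-2390 - 578)*(-19/1327) = -2968*(-19/1327) = 56392/1327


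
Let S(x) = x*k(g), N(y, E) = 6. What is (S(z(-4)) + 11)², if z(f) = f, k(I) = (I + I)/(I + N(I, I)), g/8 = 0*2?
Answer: 121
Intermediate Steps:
g = 0 (g = 8*(0*2) = 8*0 = 0)
k(I) = 2*I/(6 + I) (k(I) = (I + I)/(I + 6) = (2*I)/(6 + I) = 2*I/(6 + I))
S(x) = 0 (S(x) = x*(2*0/(6 + 0)) = x*(2*0/6) = x*(2*0*(⅙)) = x*0 = 0)
(S(z(-4)) + 11)² = (0 + 11)² = 11² = 121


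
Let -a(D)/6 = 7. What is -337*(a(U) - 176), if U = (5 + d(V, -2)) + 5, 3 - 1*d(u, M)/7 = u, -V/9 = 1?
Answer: 73466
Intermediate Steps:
V = -9 (V = -9*1 = -9)
d(u, M) = 21 - 7*u
U = 94 (U = (5 + (21 - 7*(-9))) + 5 = (5 + (21 + 63)) + 5 = (5 + 84) + 5 = 89 + 5 = 94)
a(D) = -42 (a(D) = -6*7 = -42)
-337*(a(U) - 176) = -337*(-42 - 176) = -337*(-218) = 73466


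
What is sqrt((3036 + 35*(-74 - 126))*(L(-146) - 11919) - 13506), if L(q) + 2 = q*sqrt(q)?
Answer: sqrt(47241338 + 578744*I*sqrt(146)) ≈ 6891.9 + 507.33*I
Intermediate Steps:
L(q) = -2 + q**(3/2) (L(q) = -2 + q*sqrt(q) = -2 + q**(3/2))
sqrt((3036 + 35*(-74 - 126))*(L(-146) - 11919) - 13506) = sqrt((3036 + 35*(-74 - 126))*((-2 + (-146)**(3/2)) - 11919) - 13506) = sqrt((3036 + 35*(-200))*((-2 - 146*I*sqrt(146)) - 11919) - 13506) = sqrt((3036 - 7000)*(-11921 - 146*I*sqrt(146)) - 13506) = sqrt(-3964*(-11921 - 146*I*sqrt(146)) - 13506) = sqrt((47254844 + 578744*I*sqrt(146)) - 13506) = sqrt(47241338 + 578744*I*sqrt(146))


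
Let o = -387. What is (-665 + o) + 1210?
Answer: 158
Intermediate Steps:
(-665 + o) + 1210 = (-665 - 387) + 1210 = -1052 + 1210 = 158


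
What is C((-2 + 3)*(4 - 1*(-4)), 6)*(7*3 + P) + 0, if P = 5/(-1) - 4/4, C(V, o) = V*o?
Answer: 720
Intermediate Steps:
P = -6 (P = 5*(-1) - 4*¼ = -5 - 1 = -6)
C((-2 + 3)*(4 - 1*(-4)), 6)*(7*3 + P) + 0 = (((-2 + 3)*(4 - 1*(-4)))*6)*(7*3 - 6) + 0 = ((1*(4 + 4))*6)*(21 - 6) + 0 = ((1*8)*6)*15 + 0 = (8*6)*15 + 0 = 48*15 + 0 = 720 + 0 = 720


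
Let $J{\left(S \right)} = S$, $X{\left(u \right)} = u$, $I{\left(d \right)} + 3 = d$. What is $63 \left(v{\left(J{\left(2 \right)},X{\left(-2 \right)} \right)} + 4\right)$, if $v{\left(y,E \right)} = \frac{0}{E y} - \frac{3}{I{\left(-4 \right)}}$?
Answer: $279$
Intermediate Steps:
$I{\left(d \right)} = -3 + d$
$v{\left(y,E \right)} = \frac{3}{7}$ ($v{\left(y,E \right)} = \frac{0}{E y} - \frac{3}{-3 - 4} = 0 \frac{1}{E y} - \frac{3}{-7} = 0 - - \frac{3}{7} = 0 + \frac{3}{7} = \frac{3}{7}$)
$63 \left(v{\left(J{\left(2 \right)},X{\left(-2 \right)} \right)} + 4\right) = 63 \left(\frac{3}{7} + 4\right) = 63 \cdot \frac{31}{7} = 279$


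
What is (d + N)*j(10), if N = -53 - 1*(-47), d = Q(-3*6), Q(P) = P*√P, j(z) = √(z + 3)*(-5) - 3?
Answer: 6*(1 + 9*I*√2)*(3 + 5*√13) ≈ 126.17 + 1605.8*I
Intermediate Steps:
j(z) = -3 - 5*√(3 + z) (j(z) = √(3 + z)*(-5) - 3 = -5*√(3 + z) - 3 = -3 - 5*√(3 + z))
Q(P) = P^(3/2)
d = -54*I*√2 (d = (-3*6)^(3/2) = (-18)^(3/2) = -54*I*√2 ≈ -76.368*I)
N = -6 (N = -53 + 47 = -6)
(d + N)*j(10) = (-54*I*√2 - 6)*(-3 - 5*√(3 + 10)) = (-6 - 54*I*√2)*(-3 - 5*√13)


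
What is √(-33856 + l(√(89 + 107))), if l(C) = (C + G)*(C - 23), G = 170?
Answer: 2*I*√8878 ≈ 188.45*I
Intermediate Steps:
l(C) = (-23 + C)*(170 + C) (l(C) = (C + 170)*(C - 23) = (170 + C)*(-23 + C) = (-23 + C)*(170 + C))
√(-33856 + l(√(89 + 107))) = √(-33856 + (-3910 + (√(89 + 107))² + 147*√(89 + 107))) = √(-33856 + (-3910 + (√196)² + 147*√196)) = √(-33856 + (-3910 + 14² + 147*14)) = √(-33856 + (-3910 + 196 + 2058)) = √(-33856 - 1656) = √(-35512) = 2*I*√8878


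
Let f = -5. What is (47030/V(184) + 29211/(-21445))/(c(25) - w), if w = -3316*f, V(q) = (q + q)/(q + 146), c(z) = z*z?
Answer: -83203376463/31478257700 ≈ -2.6432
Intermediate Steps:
c(z) = z**2
V(q) = 2*q/(146 + q) (V(q) = (2*q)/(146 + q) = 2*q/(146 + q))
w = 16580 (w = -3316*(-5) = 16580)
(47030/V(184) + 29211/(-21445))/(c(25) - w) = (47030/((2*184/(146 + 184))) + 29211/(-21445))/(25**2 - 1*16580) = (47030/((2*184/330)) + 29211*(-1/21445))/(625 - 16580) = (47030/((2*184*(1/330))) - 29211/21445)/(-15955) = (47030/(184/165) - 29211/21445)*(-1/15955) = (47030*(165/184) - 29211/21445)*(-1/15955) = (3879975/92 - 29211/21445)*(-1/15955) = (83203376463/1972940)*(-1/15955) = -83203376463/31478257700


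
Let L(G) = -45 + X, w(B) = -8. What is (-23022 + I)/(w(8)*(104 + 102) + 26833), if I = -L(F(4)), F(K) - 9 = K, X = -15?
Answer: -7654/8395 ≈ -0.91173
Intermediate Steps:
F(K) = 9 + K
L(G) = -60 (L(G) = -45 - 15 = -60)
I = 60 (I = -1*(-60) = 60)
(-23022 + I)/(w(8)*(104 + 102) + 26833) = (-23022 + 60)/(-8*(104 + 102) + 26833) = -22962/(-8*206 + 26833) = -22962/(-1648 + 26833) = -22962/25185 = -22962*1/25185 = -7654/8395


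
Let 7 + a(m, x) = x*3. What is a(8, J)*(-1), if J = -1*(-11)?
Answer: -26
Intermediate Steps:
J = 11
a(m, x) = -7 + 3*x (a(m, x) = -7 + x*3 = -7 + 3*x)
a(8, J)*(-1) = (-7 + 3*11)*(-1) = (-7 + 33)*(-1) = 26*(-1) = -26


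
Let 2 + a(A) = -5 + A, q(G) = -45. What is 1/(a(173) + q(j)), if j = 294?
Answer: 1/121 ≈ 0.0082645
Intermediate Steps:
a(A) = -7 + A (a(A) = -2 + (-5 + A) = -7 + A)
1/(a(173) + q(j)) = 1/((-7 + 173) - 45) = 1/(166 - 45) = 1/121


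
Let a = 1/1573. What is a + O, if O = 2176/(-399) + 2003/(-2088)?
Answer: -2801070131/436828392 ≈ -6.4123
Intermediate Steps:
a = 1/1573 ≈ 0.00063573
O = -1780895/277704 (O = 2176*(-1/399) + 2003*(-1/2088) = -2176/399 - 2003/2088 = -1780895/277704 ≈ -6.4129)
a + O = 1/1573 - 1780895/277704 = -2801070131/436828392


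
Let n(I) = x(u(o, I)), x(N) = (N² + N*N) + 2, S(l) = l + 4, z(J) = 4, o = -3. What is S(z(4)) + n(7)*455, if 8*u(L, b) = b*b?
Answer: 1121831/32 ≈ 35057.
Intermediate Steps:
u(L, b) = b²/8 (u(L, b) = (b*b)/8 = b²/8)
S(l) = 4 + l
x(N) = 2 + 2*N² (x(N) = (N² + N²) + 2 = 2*N² + 2 = 2 + 2*N²)
n(I) = 2 + I⁴/32 (n(I) = 2 + 2*(I²/8)² = 2 + 2*(I⁴/64) = 2 + I⁴/32)
S(z(4)) + n(7)*455 = (4 + 4) + (2 + (1/32)*7⁴)*455 = 8 + (2 + (1/32)*2401)*455 = 8 + (2 + 2401/32)*455 = 8 + (2465/32)*455 = 8 + 1121575/32 = 1121831/32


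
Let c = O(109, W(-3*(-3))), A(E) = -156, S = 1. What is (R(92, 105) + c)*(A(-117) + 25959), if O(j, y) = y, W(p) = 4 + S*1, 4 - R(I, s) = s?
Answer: -2477088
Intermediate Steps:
R(I, s) = 4 - s
W(p) = 5 (W(p) = 4 + 1*1 = 4 + 1 = 5)
c = 5
(R(92, 105) + c)*(A(-117) + 25959) = ((4 - 1*105) + 5)*(-156 + 25959) = ((4 - 105) + 5)*25803 = (-101 + 5)*25803 = -96*25803 = -2477088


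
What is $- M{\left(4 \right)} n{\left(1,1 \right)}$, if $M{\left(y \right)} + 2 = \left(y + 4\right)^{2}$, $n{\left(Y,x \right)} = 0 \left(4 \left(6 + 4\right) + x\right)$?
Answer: $0$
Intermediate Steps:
$n{\left(Y,x \right)} = 0$ ($n{\left(Y,x \right)} = 0 \left(4 \cdot 10 + x\right) = 0 \left(40 + x\right) = 0$)
$M{\left(y \right)} = -2 + \left(4 + y\right)^{2}$ ($M{\left(y \right)} = -2 + \left(y + 4\right)^{2} = -2 + \left(4 + y\right)^{2}$)
$- M{\left(4 \right)} n{\left(1,1 \right)} = - (-2 + \left(4 + 4\right)^{2}) 0 = - (-2 + 8^{2}) 0 = - (-2 + 64) 0 = \left(-1\right) 62 \cdot 0 = \left(-62\right) 0 = 0$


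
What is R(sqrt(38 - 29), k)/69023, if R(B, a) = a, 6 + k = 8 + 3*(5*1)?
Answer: 17/69023 ≈ 0.00024629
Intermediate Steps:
k = 17 (k = -6 + (8 + 3*(5*1)) = -6 + (8 + 3*5) = -6 + (8 + 15) = -6 + 23 = 17)
R(sqrt(38 - 29), k)/69023 = 17/69023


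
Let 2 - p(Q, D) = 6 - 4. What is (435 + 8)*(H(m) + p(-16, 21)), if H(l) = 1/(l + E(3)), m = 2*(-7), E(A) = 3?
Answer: -443/11 ≈ -40.273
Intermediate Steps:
p(Q, D) = 0 (p(Q, D) = 2 - (6 - 4) = 2 - 1*2 = 2 - 2 = 0)
m = -14
H(l) = 1/(3 + l) (H(l) = 1/(l + 3) = 1/(3 + l))
(435 + 8)*(H(m) + p(-16, 21)) = (435 + 8)*(1/(3 - 14) + 0) = 443*(1/(-11) + 0) = 443*(-1/11 + 0) = 443*(-1/11) = -443/11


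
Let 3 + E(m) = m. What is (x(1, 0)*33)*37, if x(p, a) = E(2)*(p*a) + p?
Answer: 1221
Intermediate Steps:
E(m) = -3 + m
x(p, a) = p - a*p (x(p, a) = (-3 + 2)*(p*a) + p = -a*p + p = p - a*p)
(x(1, 0)*33)*37 = ((1*(1 - 1*0))*33)*37 = ((1*(1 + 0))*33)*37 = ((1*1)*33)*37 = (1*33)*37 = 33*37 = 1221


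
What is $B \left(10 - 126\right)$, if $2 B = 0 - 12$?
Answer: $696$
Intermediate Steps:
$B = -6$ ($B = \frac{0 - 12}{2} = \frac{1}{2} \left(-12\right) = -6$)
$B \left(10 - 126\right) = - 6 \left(10 - 126\right) = \left(-6\right) \left(-116\right) = 696$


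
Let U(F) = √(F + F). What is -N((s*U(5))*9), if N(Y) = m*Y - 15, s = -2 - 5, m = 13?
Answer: 15 + 819*√10 ≈ 2604.9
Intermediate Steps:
U(F) = √2*√F (U(F) = √(2*F) = √2*√F)
s = -7
N(Y) = -15 + 13*Y (N(Y) = 13*Y - 15 = -15 + 13*Y)
-N((s*U(5))*9) = -(-15 + 13*(-7*√2*√5*9)) = -(-15 + 13*(-7*√10*9)) = -(-15 + 13*(-63*√10)) = -(-15 - 819*√10) = 15 + 819*√10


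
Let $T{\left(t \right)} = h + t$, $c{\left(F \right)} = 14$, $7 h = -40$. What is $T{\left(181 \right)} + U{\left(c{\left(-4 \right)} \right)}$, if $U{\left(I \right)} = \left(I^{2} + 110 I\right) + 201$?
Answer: $\frac{14786}{7} \approx 2112.3$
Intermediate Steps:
$h = - \frac{40}{7}$ ($h = \frac{1}{7} \left(-40\right) = - \frac{40}{7} \approx -5.7143$)
$U{\left(I \right)} = 201 + I^{2} + 110 I$
$T{\left(t \right)} = - \frac{40}{7} + t$
$T{\left(181 \right)} + U{\left(c{\left(-4 \right)} \right)} = \left(- \frac{40}{7} + 181\right) + \left(201 + 14^{2} + 110 \cdot 14\right) = \frac{1227}{7} + \left(201 + 196 + 1540\right) = \frac{1227}{7} + 1937 = \frac{14786}{7}$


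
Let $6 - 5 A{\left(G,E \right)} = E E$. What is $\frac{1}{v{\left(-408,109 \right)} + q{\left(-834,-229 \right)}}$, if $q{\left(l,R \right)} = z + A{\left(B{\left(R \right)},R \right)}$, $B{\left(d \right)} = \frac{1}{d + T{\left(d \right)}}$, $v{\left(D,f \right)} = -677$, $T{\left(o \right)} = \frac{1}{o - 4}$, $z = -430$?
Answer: $- \frac{1}{11594} \approx -8.6252 \cdot 10^{-5}$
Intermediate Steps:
$T{\left(o \right)} = \frac{1}{-4 + o}$
$B{\left(d \right)} = \frac{1}{d + \frac{1}{-4 + d}}$
$A{\left(G,E \right)} = \frac{6}{5} - \frac{E^{2}}{5}$ ($A{\left(G,E \right)} = \frac{6}{5} - \frac{E E}{5} = \frac{6}{5} - \frac{E^{2}}{5}$)
$q{\left(l,R \right)} = - \frac{2144}{5} - \frac{R^{2}}{5}$ ($q{\left(l,R \right)} = -430 - \left(- \frac{6}{5} + \frac{R^{2}}{5}\right) = - \frac{2144}{5} - \frac{R^{2}}{5}$)
$\frac{1}{v{\left(-408,109 \right)} + q{\left(-834,-229 \right)}} = \frac{1}{-677 - \left(\frac{2144}{5} + \frac{\left(-229\right)^{2}}{5}\right)} = \frac{1}{-677 - 10917} = \frac{1}{-11594} = - \frac{1}{11594}$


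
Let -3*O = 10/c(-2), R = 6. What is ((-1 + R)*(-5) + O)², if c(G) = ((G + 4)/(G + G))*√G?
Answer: 5425/9 + 500*I*√2/3 ≈ 602.78 + 235.7*I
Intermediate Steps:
c(G) = (4 + G)/(2*√G) (c(G) = ((4 + G)/((2*G)))*√G = ((4 + G)*(1/(2*G)))*√G = ((4 + G)/(2*G))*√G = (4 + G)/(2*√G))
O = -10*I*√2/3 (O = -10/(3*((4 - 2)/(2*√(-2)))) = -10/(3*((½)*(-I*√2/2)*2)) = -10/(3*((-I*√2/2))) = -10*I*√2/3 ≈ -4.714*I)
((-1 + R)*(-5) + O)² = ((-1 + 6)*(-5) - 10*I*√2/3)² = (5*(-5) - 10*I*√2/3)² = (-25 - 10*I*√2/3)²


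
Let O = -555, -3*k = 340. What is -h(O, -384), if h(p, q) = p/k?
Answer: -333/68 ≈ -4.8971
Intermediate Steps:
k = -340/3 (k = -⅓*340 = -340/3 ≈ -113.33)
h(p, q) = -3*p/340 (h(p, q) = p/(-340/3) = p*(-3/340) = -3*p/340)
-h(O, -384) = -(-3)*(-555)/340 = -1*333/68 = -333/68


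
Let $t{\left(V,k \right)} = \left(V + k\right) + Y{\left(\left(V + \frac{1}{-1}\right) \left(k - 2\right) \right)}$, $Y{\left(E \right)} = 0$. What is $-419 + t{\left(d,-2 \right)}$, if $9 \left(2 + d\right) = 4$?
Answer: $- \frac{3803}{9} \approx -422.56$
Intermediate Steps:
$d = - \frac{14}{9}$ ($d = -2 + \frac{1}{9} \cdot 4 = -2 + \frac{4}{9} = - \frac{14}{9} \approx -1.5556$)
$t{\left(V,k \right)} = V + k$ ($t{\left(V,k \right)} = \left(V + k\right) + 0 = V + k$)
$-419 + t{\left(d,-2 \right)} = -419 - \frac{32}{9} = - \frac{3803}{9}$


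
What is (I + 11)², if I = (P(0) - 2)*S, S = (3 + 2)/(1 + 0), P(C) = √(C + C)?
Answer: 1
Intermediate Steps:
P(C) = √2*√C (P(C) = √(2*C) = √2*√C)
S = 5 (S = 5/1 = 5*1 = 5)
I = -10 (I = (√2*√0 - 2)*5 = (√2*0 - 2)*5 = (0 - 2)*5 = -2*5 = -10)
(I + 11)² = (-10 + 11)² = 1² = 1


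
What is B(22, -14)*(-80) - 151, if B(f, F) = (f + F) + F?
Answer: 329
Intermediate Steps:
B(f, F) = f + 2*F (B(f, F) = (F + f) + F = f + 2*F)
B(22, -14)*(-80) - 151 = (22 + 2*(-14))*(-80) - 151 = (22 - 28)*(-80) - 151 = -6*(-80) - 151 = 480 - 151 = 329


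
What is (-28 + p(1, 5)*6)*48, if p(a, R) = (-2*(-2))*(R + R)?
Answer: 10176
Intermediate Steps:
p(a, R) = 8*R (p(a, R) = 4*(2*R) = 8*R)
(-28 + p(1, 5)*6)*48 = (-28 + (8*5)*6)*48 = (-28 + 40*6)*48 = (-28 + 240)*48 = 212*48 = 10176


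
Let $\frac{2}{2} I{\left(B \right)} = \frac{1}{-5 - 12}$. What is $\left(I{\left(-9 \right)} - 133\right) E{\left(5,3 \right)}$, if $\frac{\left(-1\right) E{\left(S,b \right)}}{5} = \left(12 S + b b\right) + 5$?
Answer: $\frac{836940}{17} \approx 49232.0$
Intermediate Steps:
$E{\left(S,b \right)} = -25 - 60 S - 5 b^{2}$ ($E{\left(S,b \right)} = - 5 \left(\left(12 S + b b\right) + 5\right) = - 5 \left(\left(12 S + b^{2}\right) + 5\right) = - 5 \left(\left(b^{2} + 12 S\right) + 5\right) = - 5 \left(5 + b^{2} + 12 S\right) = -25 - 60 S - 5 b^{2}$)
$I{\left(B \right)} = - \frac{1}{17}$ ($I{\left(B \right)} = \frac{1}{-5 - 12} = \frac{1}{-17} = - \frac{1}{17}$)
$\left(I{\left(-9 \right)} - 133\right) E{\left(5,3 \right)} = \left(- \frac{1}{17} - 133\right) \left(-25 - 300 - 5 \cdot 3^{2}\right) = - \frac{2262 \left(-25 - 300 - 45\right)}{17} = \left(- \frac{2262}{17}\right) \left(-370\right) = \frac{836940}{17}$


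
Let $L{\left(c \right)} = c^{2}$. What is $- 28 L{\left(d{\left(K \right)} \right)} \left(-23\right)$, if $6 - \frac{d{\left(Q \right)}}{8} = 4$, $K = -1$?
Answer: $164864$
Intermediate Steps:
$d{\left(Q \right)} = 16$ ($d{\left(Q \right)} = 48 - 32 = 16$)
$- 28 L{\left(d{\left(K \right)} \right)} \left(-23\right) = - 28 \cdot 16^{2} \left(-23\right) = \left(-28\right) 256 \left(-23\right) = \left(-7168\right) \left(-23\right) = 164864$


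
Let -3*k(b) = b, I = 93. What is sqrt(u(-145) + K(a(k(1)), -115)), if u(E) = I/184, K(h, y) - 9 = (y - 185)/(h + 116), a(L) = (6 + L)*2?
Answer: sqrt(2207561574)/17572 ≈ 2.6738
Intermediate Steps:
k(b) = -b/3
a(L) = 12 + 2*L
K(h, y) = 9 + (-185 + y)/(116 + h) (K(h, y) = 9 + (y - 185)/(h + 116) = 9 + (-185 + y)/(116 + h))
u(E) = 93/184
sqrt(u(-145) + K(a(k(1)), -115)) = sqrt(93/184 + (859 - 115 + 9*(12 + 2*(-1/3*1)))/(116 + (12 + 2*(-1/3*1)))) = sqrt(93/184 + (859 - 115 + 9*(12 + 2*(-1/3)))/(116 + (12 + 2*(-1/3)))) = sqrt(93/184 + (859 - 115 + 9*(12 - 2/3))/(116 + (12 - 2/3))) = sqrt(93/184 + (859 - 115 + 9*(34/3))/(116 + 34/3)) = sqrt(93/184 + (859 - 115 + 102)/(382/3)) = sqrt(93/184 + (3/382)*846) = sqrt(93/184 + 1269/191) = sqrt(251259/35144) = sqrt(2207561574)/17572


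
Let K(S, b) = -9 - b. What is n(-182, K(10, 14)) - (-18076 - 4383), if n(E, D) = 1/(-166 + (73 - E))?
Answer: 1998852/89 ≈ 22459.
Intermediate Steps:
n(E, D) = 1/(-93 - E)
n(-182, K(10, 14)) - (-18076 - 4383) = -1/(93 - 182) - (-18076 - 4383) = -1/(-89) - 1*(-22459) = -1*(-1/89) + 22459 = 1/89 + 22459 = 1998852/89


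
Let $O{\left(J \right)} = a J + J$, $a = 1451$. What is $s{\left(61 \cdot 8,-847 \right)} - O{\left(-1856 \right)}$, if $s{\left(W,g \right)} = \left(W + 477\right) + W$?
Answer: $2696365$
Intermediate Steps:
$s{\left(W,g \right)} = 477 + 2 W$ ($s{\left(W,g \right)} = \left(477 + W\right) + W = 477 + 2 W$)
$O{\left(J \right)} = 1452 J$ ($O{\left(J \right)} = 1451 J + J = 1452 J$)
$s{\left(61 \cdot 8,-847 \right)} - O{\left(-1856 \right)} = \left(477 + 2 \cdot 61 \cdot 8\right) - 1452 \left(-1856\right) = \left(477 + 2 \cdot 488\right) - -2694912 = \left(477 + 976\right) + 2694912 = 1453 + 2694912 = 2696365$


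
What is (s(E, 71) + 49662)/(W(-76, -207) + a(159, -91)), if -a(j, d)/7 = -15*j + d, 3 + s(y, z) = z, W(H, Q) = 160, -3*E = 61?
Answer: 24865/8746 ≈ 2.8430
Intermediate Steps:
E = -61/3 (E = -1/3*61 = -61/3 ≈ -20.333)
s(y, z) = -3 + z
a(j, d) = -7*d + 105*j (a(j, d) = -7*(-15*j + d) = -7*(d - 15*j) = -7*d + 105*j)
(s(E, 71) + 49662)/(W(-76, -207) + a(159, -91)) = ((-3 + 71) + 49662)/(160 + (-7*(-91) + 105*159)) = (68 + 49662)/(160 + (637 + 16695)) = 49730/(160 + 17332) = 49730/17492 = 49730*(1/17492) = 24865/8746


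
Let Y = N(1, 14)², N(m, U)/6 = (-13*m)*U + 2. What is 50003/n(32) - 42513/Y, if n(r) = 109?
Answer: 19439621761/42379200 ≈ 458.71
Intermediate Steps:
N(m, U) = 12 - 78*U*m (N(m, U) = 6*((-13*m)*U + 2) = 6*(-13*U*m + 2) = 6*(2 - 13*U*m) = 12 - 78*U*m)
Y = 1166400 (Y = (12 - 78*14*1)² = (12 - 1092)² = (-1080)² = 1166400)
50003/n(32) - 42513/Y = 50003/109 - 42513/1166400 = 50003*(1/109) - 42513*1/1166400 = 50003/109 - 14171/388800 = 19439621761/42379200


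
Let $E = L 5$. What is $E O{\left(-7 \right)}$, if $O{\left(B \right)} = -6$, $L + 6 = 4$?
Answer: $60$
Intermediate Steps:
$L = -2$ ($L = -6 + 4 = -2$)
$E = -10$ ($E = \left(-2\right) 5 = -10$)
$E O{\left(-7 \right)} = \left(-10\right) \left(-6\right) = 60$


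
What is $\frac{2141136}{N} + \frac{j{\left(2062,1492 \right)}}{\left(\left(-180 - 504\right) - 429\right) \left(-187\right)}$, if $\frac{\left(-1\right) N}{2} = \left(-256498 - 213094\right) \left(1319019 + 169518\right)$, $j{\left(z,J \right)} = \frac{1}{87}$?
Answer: $\frac{202576100}{127664430035527} \approx 1.5868 \cdot 10^{-6}$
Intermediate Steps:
$j{\left(z,J \right)} = \frac{1}{87}$
$N = 1398010133808$ ($N = - 2 \left(-256498 - 213094\right) \left(1319019 + 169518\right) = - 2 \left(\left(-469592\right) 1488537\right) = \left(-2\right) \left(-699005066904\right) = 1398010133808$)
$\frac{2141136}{N} + \frac{j{\left(2062,1492 \right)}}{\left(\left(-180 - 504\right) - 429\right) \left(-187\right)} = \frac{2141136}{1398010133808} + \frac{1}{87 \left(\left(-180 - 504\right) - 429\right) \left(-187\right)} = 2141136 \cdot \frac{1}{1398010133808} + \frac{1}{87 \left(-684 - 429\right) \left(-187\right)} = \frac{14869}{9708403707} + \frac{1}{87 \left(\left(-1113\right) \left(-187\right)\right)} = \frac{14869}{9708403707} + \frac{1}{87 \cdot 208131} = \frac{14869}{9708403707} + \frac{1}{87} \cdot \frac{1}{208131} = \frac{14869}{9708403707} + \frac{1}{18107397} = \frac{202576100}{127664430035527}$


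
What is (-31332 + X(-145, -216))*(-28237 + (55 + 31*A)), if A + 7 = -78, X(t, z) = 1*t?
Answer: 970026709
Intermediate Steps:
X(t, z) = t
A = -85 (A = -7 - 78 = -85)
(-31332 + X(-145, -216))*(-28237 + (55 + 31*A)) = (-31332 - 145)*(-28237 + (55 + 31*(-85))) = -31477*(-28237 + (55 - 2635)) = -31477*(-28237 - 2580) = -31477*(-30817) = 970026709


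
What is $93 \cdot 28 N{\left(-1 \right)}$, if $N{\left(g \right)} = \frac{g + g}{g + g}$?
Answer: $2604$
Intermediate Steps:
$N{\left(g \right)} = 1$ ($N{\left(g \right)} = \frac{2 g}{2 g} = 2 g \frac{1}{2 g} = 1$)
$93 \cdot 28 N{\left(-1 \right)} = 93 \cdot 28 \cdot 1 = 2604 \cdot 1 = 2604$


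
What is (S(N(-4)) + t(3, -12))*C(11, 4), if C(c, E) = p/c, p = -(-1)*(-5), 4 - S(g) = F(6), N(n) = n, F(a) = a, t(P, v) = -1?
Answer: 15/11 ≈ 1.3636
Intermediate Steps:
S(g) = -2 (S(g) = 4 - 1*6 = 4 - 6 = -2)
p = -5 (p = -1*5 = -5)
C(c, E) = -5/c
(S(N(-4)) + t(3, -12))*C(11, 4) = (-2 - 1)*(-5/11) = -(-15)/11 = -3*(-5/11) = 15/11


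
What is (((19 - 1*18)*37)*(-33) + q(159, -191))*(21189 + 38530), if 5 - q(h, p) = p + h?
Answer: -70707296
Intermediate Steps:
q(h, p) = 5 - h - p (q(h, p) = 5 - (p + h) = 5 - (h + p) = 5 + (-h - p) = 5 - h - p)
(((19 - 1*18)*37)*(-33) + q(159, -191))*(21189 + 38530) = (((19 - 1*18)*37)*(-33) + (5 - 1*159 - 1*(-191)))*(21189 + 38530) = (((19 - 18)*37)*(-33) + (5 - 159 + 191))*59719 = ((1*37)*(-33) + 37)*59719 = (37*(-33) + 37)*59719 = (-1221 + 37)*59719 = -1184*59719 = -70707296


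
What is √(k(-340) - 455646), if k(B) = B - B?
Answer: I*√455646 ≈ 675.02*I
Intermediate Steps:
k(B) = 0
√(k(-340) - 455646) = √(0 - 455646) = √(-455646) = I*√455646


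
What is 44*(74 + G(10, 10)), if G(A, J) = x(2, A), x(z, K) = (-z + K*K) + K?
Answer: 8008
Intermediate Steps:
x(z, K) = K + K**2 - z (x(z, K) = (-z + K**2) + K = (K**2 - z) + K = K + K**2 - z)
G(A, J) = -2 + A + A**2 (G(A, J) = A + A**2 - 1*2 = A + A**2 - 2 = -2 + A + A**2)
44*(74 + G(10, 10)) = 44*(74 + (-2 + 10 + 10**2)) = 44*(74 + (-2 + 10 + 100)) = 44*(74 + 108) = 44*182 = 8008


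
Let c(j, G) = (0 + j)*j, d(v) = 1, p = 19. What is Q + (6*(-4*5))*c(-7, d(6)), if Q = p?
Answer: -5861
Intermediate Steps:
Q = 19
c(j, G) = j**2 (c(j, G) = j*j = j**2)
Q + (6*(-4*5))*c(-7, d(6)) = 19 + (6*(-4*5))*(-7)**2 = 19 + (6*(-20))*49 = 19 - 120*49 = 19 - 5880 = -5861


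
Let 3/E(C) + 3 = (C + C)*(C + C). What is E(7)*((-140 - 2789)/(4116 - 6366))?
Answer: 2929/144750 ≈ 0.020235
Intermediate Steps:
E(C) = 3/(-3 + 4*C²) (E(C) = 3/(-3 + (C + C)*(C + C)) = 3/(-3 + (2*C)*(2*C)) = 3/(-3 + 4*C²))
E(7)*((-140 - 2789)/(4116 - 6366)) = (3/(-3 + 4*7²))*((-140 - 2789)/(4116 - 6366)) = (3/(-3 + 4*49))*(-2929/(-2250)) = (3/(-3 + 196))*(-2929*(-1/2250)) = (3/193)*(2929/2250) = 2929/144750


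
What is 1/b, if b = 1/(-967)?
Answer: -967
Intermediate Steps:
b = -1/967 ≈ -0.0010341
1/b = 1/(-1/967) = -967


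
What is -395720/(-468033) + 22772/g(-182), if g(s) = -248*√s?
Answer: 395720/468033 + 5693*I*√182/11284 ≈ 0.8455 + 6.8063*I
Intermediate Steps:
-395720/(-468033) + 22772/g(-182) = -395720/(-468033) + 22772/((-248*I*√182)) = -395720*(-1/468033) + 22772/((-248*I*√182)) = 395720/468033 + 22772/((-248*I*√182)) = 395720/468033 + 22772*(I*√182/45136) = 395720/468033 + 5693*I*√182/11284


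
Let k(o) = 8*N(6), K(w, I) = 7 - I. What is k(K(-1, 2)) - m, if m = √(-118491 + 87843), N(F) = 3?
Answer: 24 - 2*I*√7662 ≈ 24.0 - 175.07*I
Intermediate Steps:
k(o) = 24 (k(o) = 8*3 = 24)
m = 2*I*√7662 (m = √(-30648) = 2*I*√7662 ≈ 175.07*I)
k(K(-1, 2)) - m = 24 - 2*I*√7662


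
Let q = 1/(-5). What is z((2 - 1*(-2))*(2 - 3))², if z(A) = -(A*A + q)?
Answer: 6241/25 ≈ 249.64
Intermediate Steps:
q = -⅕ ≈ -0.20000
z(A) = ⅕ - A² (z(A) = -(A*A - ⅕) = -(A² - ⅕) = -(-⅕ + A²) = ⅕ - A²)
z((2 - 1*(-2))*(2 - 3))² = (⅕ - ((2 - 1*(-2))*(2 - 3))²)² = (⅕ - ((2 + 2)*(-1))²)² = (⅕ - (4*(-1))²)² = (⅕ - 1*(-4)²)² = (⅕ - 1*16)² = (⅕ - 16)² = (-79/5)² = 6241/25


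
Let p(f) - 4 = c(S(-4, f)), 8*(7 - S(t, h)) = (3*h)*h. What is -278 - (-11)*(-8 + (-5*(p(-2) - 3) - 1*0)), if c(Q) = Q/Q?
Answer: -476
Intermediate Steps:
S(t, h) = 7 - 3*h**2/8 (S(t, h) = 7 - 3*h*h/8 = 7 - 3*h**2/8)
c(Q) = 1
p(f) = 5 (p(f) = 4 + 1 = 5)
-278 - (-11)*(-8 + (-5*(p(-2) - 3) - 1*0)) = -278 - (-11)*(-8 + (-5*(5 - 3) - 1*0)) = -278 - (-11)*(-8 + (-5*2 + 0)) = -278 - (-11)*(-8 + (-10 + 0)) = -278 - (-11)*(-8 - 10) = -278 - (-11)*(-18) = -278 - 1*198 = -278 - 198 = -476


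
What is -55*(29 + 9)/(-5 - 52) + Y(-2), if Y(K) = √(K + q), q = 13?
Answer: 110/3 + √11 ≈ 39.983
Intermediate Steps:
Y(K) = √(13 + K) (Y(K) = √(K + 13) = √(13 + K))
-55*(29 + 9)/(-5 - 52) + Y(-2) = -55*(29 + 9)/(-5 - 52) + √(13 - 2) = -2090/(-57) + √11 = -2090*(-1)/57 + √11 = -55*(-⅔) + √11 = 110/3 + √11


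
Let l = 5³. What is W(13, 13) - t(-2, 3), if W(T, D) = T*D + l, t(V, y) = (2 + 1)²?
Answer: 285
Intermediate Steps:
t(V, y) = 9 (t(V, y) = 3² = 9)
l = 125
W(T, D) = 125 + D*T (W(T, D) = T*D + 125 = D*T + 125 = 125 + D*T)
W(13, 13) - t(-2, 3) = (125 + 13*13) - 1*9 = (125 + 169) - 9 = 294 - 9 = 285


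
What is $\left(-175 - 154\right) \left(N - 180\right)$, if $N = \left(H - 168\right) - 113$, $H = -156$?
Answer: $202993$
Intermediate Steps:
$N = -437$ ($N = \left(-156 - 168\right) - 113 = -324 - 113 = -437$)
$\left(-175 - 154\right) \left(N - 180\right) = \left(-175 - 154\right) \left(-437 - 180\right) = \left(-329\right) \left(-617\right) = 202993$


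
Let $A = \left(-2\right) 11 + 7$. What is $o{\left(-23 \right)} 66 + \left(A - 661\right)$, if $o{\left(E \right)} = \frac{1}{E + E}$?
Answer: $- \frac{15581}{23} \approx -677.43$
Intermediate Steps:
$A = -15$ ($A = -22 + 7 = -15$)
$o{\left(E \right)} = \frac{1}{2 E}$
$o{\left(-23 \right)} 66 + \left(A - 661\right) = \frac{1}{2 \left(-23\right)} 66 - 676 = \frac{1}{2} \left(- \frac{1}{23}\right) 66 - 676 = \left(- \frac{1}{46}\right) 66 - 676 = - \frac{33}{23} - 676 = - \frac{15581}{23}$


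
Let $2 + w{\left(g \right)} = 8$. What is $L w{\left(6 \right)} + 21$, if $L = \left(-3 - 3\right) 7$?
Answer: $-231$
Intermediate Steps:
$L = -42$ ($L = \left(-6\right) 7 = -42$)
$w{\left(g \right)} = 6$ ($w{\left(g \right)} = -2 + 8 = 6$)
$L w{\left(6 \right)} + 21 = \left(-42\right) 6 + 21 = -252 + 21 = -231$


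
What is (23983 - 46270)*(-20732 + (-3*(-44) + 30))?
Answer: 458443590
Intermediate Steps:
(23983 - 46270)*(-20732 + (-3*(-44) + 30)) = -22287*(-20732 + (132 + 30)) = -22287*(-20732 + 162) = -22287*(-20570) = 458443590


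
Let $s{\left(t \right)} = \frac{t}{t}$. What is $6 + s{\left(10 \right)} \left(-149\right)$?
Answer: $-143$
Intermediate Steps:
$s{\left(t \right)} = 1$
$6 + s{\left(10 \right)} \left(-149\right) = 6 + 1 \left(-149\right) = 6 - 149 = -143$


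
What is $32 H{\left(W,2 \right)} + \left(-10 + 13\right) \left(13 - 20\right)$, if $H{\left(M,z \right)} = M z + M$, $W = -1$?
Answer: $-117$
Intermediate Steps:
$H{\left(M,z \right)} = M + M z$
$32 H{\left(W,2 \right)} + \left(-10 + 13\right) \left(13 - 20\right) = 32 \left(- (1 + 2)\right) + \left(-10 + 13\right) \left(13 - 20\right) = 32 \left(\left(-1\right) 3\right) + 3 \left(-7\right) = 32 \left(-3\right) - 21 = -96 - 21 = -117$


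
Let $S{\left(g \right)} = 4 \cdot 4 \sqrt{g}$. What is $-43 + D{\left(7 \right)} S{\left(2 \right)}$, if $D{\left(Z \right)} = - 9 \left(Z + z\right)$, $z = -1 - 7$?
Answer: $-43 + 144 \sqrt{2} \approx 160.65$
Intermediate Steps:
$z = -8$ ($z = -1 - 7 = -8$)
$D{\left(Z \right)} = 72 - 9 Z$ ($D{\left(Z \right)} = - 9 \left(Z - 8\right) = - 9 \left(-8 + Z\right) = 72 - 9 Z$)
$S{\left(g \right)} = 16 \sqrt{g}$
$-43 + D{\left(7 \right)} S{\left(2 \right)} = -43 + \left(72 - 63\right) 16 \sqrt{2} = -43 + 9 \cdot 16 \sqrt{2} = -43 + 144 \sqrt{2}$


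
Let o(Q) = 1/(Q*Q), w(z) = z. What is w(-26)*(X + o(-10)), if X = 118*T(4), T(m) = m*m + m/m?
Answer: -2607813/50 ≈ -52156.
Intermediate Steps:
o(Q) = Q**(-2) (o(Q) = 1/(Q**2) = Q**(-2))
T(m) = 1 + m**2 (T(m) = m**2 + 1 = 1 + m**2)
X = 2006 (X = 118*(1 + 4**2) = 118*(1 + 16) = 118*17 = 2006)
w(-26)*(X + o(-10)) = -26*(2006 + (-10)**(-2)) = -26*(2006 + 1/100) = -26*200601/100 = -2607813/50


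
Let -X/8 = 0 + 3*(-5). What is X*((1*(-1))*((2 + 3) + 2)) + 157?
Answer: -683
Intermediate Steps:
X = 120 (X = -8*(0 + 3*(-5)) = -8*(0 - 15) = -8*(-15) = 120)
X*((1*(-1))*((2 + 3) + 2)) + 157 = 120*((1*(-1))*((2 + 3) + 2)) + 157 = 120*(-(5 + 2)) + 157 = 120*(-1*7) + 157 = 120*(-7) + 157 = -840 + 157 = -683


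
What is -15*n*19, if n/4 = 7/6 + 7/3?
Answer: -3990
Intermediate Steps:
n = 14 (n = 4*(7/6 + 7/3) = 4*(7/2) = 14)
-15*n*19 = -15*14*19 = -210*19 = -3990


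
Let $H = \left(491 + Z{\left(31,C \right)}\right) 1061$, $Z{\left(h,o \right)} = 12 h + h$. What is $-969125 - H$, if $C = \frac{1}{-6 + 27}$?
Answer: $-1917659$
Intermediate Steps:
$C = \frac{1}{21} \approx 0.047619$
$Z{\left(h,o \right)} = 13 h$
$H = 948534$ ($H = \left(491 + 13 \cdot 31\right) 1061 = \left(491 + 403\right) 1061 = 894 \cdot 1061 = 948534$)
$-969125 - H = -969125 - 948534 = -1917659$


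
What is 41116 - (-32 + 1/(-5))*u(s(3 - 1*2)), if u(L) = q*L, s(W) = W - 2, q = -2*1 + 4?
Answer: 205258/5 ≈ 41052.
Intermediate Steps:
q = 2 (q = -2 + 4 = 2)
s(W) = -2 + W
u(L) = 2*L
41116 - (-32 + 1/(-5))*u(s(3 - 1*2)) = 41116 - (-32 + 1/(-5))*2*(-2 + (3 - 1*2)) = 41116 - (-32 - ⅕)*2*(-2 + (3 - 2)) = 41116 - (-161)*2*(-2 + 1)/5 = 41116 - (-161)*2*(-1)/5 = 41116 - (-161)*(-2)/5 = 41116 - 1*322/5 = 41116 - 322/5 = 205258/5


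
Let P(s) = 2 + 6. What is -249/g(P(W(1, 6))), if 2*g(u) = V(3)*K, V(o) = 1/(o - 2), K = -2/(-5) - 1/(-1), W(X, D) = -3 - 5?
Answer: -2490/7 ≈ -355.71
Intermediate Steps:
W(X, D) = -8
P(s) = 8
K = 7/5 (K = -2*(-⅕) - 1*(-1) = ⅖ + 1 = 7/5 ≈ 1.4000)
V(o) = 1/(-2 + o)
g(u) = 7/10 (g(u) = ((7/5)/(-2 + 3))/2 = ((7/5)/1)/2 = (1*(7/5))/2 = (½)*(7/5) = 7/10)
-249/g(P(W(1, 6))) = -249/7/10 = -249*10/7 = -2490/7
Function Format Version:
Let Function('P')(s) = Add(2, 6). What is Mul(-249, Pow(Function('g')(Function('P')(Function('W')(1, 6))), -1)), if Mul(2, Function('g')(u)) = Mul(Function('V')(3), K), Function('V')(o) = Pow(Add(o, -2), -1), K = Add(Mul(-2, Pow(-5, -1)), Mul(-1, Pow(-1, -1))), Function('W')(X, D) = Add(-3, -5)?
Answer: Rational(-2490, 7) ≈ -355.71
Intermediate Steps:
Function('W')(X, D) = -8
Function('P')(s) = 8
K = Rational(7, 5) (K = Add(Mul(-2, Rational(-1, 5)), Mul(-1, -1)) = Add(Rational(2, 5), 1) = Rational(7, 5) ≈ 1.4000)
Function('V')(o) = Pow(Add(-2, o), -1)
Function('g')(u) = Rational(7, 10) (Function('g')(u) = Mul(Rational(1, 2), Mul(Pow(Add(-2, 3), -1), Rational(7, 5))) = Mul(Rational(1, 2), Mul(Pow(1, -1), Rational(7, 5))) = Mul(Rational(1, 2), Mul(1, Rational(7, 5))) = Mul(Rational(1, 2), Rational(7, 5)) = Rational(7, 10))
Mul(-249, Pow(Function('g')(Function('P')(Function('W')(1, 6))), -1)) = Mul(-249, Pow(Rational(7, 10), -1)) = Mul(-249, Rational(10, 7)) = Rational(-2490, 7)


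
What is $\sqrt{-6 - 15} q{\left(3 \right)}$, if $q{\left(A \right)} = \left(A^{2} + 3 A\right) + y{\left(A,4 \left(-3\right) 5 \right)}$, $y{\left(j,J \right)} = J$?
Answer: $- 42 i \sqrt{21} \approx - 192.47 i$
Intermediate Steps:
$q{\left(A \right)} = -60 + A^{2} + 3 A$ ($q{\left(A \right)} = \left(A^{2} + 3 A\right) + 4 \left(-3\right) 5 = \left(A^{2} + 3 A\right) - 60 = -60 + A^{2} + 3 A$)
$\sqrt{-6 - 15} q{\left(3 \right)} = \sqrt{-6 - 15} \left(-60 + 3^{2} + 3 \cdot 3\right) = \sqrt{-21} \left(-60 + 9 + 9\right) = i \sqrt{21} \left(-42\right) = - 42 i \sqrt{21}$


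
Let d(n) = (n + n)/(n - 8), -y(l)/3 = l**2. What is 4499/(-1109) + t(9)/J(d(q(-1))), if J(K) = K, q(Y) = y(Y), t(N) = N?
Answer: 27599/2218 ≈ 12.443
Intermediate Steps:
y(l) = -3*l**2
q(Y) = -3*Y**2
d(n) = 2*n/(-8 + n) (d(n) = (2*n)/(-8 + n) = 2*n/(-8 + n))
4499/(-1109) + t(9)/J(d(q(-1))) = 4499/(-1109) + 9/((2*(-3*(-1)**2)/(-8 - 3*(-1)**2))) = 4499*(-1/1109) + 9/((2*(-3*1)/(-8 - 3*1))) = -4499/1109 + 9/((2*(-3)/(-8 - 3))) = -4499/1109 + 9/((2*(-3)/(-11))) = -4499/1109 + 9/((2*(-3)*(-1/11))) = -4499/1109 + 9/(6/11) = -4499/1109 + 9*(11/6) = -4499/1109 + 33/2 = 27599/2218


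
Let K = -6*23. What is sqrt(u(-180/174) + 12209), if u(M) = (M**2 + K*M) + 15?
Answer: 8*sqrt(162521)/29 ≈ 111.21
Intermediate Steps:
K = -138
u(M) = 15 + M**2 - 138*M (u(M) = (M**2 - 138*M) + 15 = 15 + M**2 - 138*M)
sqrt(u(-180/174) + 12209) = sqrt((15 + (-180/174)**2 - (-24840)/174) + 12209) = sqrt((15 + (-180*1/174)**2 - (-24840)/174) + 12209) = sqrt((15 + (-30/29)**2 - 138*(-30/29)) + 12209) = sqrt((15 + 900/841 + 4140/29) + 12209) = sqrt(133575/841 + 12209) = sqrt(10401344/841) = 8*sqrt(162521)/29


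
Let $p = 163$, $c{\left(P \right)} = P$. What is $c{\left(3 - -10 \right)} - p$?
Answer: $-150$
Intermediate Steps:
$c{\left(3 - -10 \right)} - p = \left(3 - -10\right) - 163 = \left(3 + 10\right) - 163 = 13 - 163 = -150$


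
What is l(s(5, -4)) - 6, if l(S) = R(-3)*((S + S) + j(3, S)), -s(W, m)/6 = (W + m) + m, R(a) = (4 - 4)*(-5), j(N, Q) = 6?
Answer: -6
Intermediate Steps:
R(a) = 0 (R(a) = 0*(-5) = 0)
s(W, m) = -12*m - 6*W (s(W, m) = -6*((W + m) + m) = -6*(W + 2*m) = -12*m - 6*W)
l(S) = 0 (l(S) = 0*((S + S) + 6) = 0*(2*S + 6) = 0*(6 + 2*S) = 0)
l(s(5, -4)) - 6 = 0 - 6 = -6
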